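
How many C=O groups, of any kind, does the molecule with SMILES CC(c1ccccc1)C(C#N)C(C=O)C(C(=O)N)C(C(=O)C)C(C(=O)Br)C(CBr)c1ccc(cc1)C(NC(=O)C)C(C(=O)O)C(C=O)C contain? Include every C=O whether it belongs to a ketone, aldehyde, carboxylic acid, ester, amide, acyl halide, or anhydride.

CH(CHO): aldehyde, 1 C=O (running total 1).
CH(CONH2): amide, 1 C=O (running total 2).
CH(COCH3): ketone, 1 C=O (running total 3).
CH(COBr): acyl halide, 1 C=O (running total 4).
CH(NHCOCH3): amide, 1 C=O (running total 5).
CH(COOH): carboxylic acid, 1 C=O (running total 6).
CH(CHO): aldehyde, 1 C=O (running total 7).

7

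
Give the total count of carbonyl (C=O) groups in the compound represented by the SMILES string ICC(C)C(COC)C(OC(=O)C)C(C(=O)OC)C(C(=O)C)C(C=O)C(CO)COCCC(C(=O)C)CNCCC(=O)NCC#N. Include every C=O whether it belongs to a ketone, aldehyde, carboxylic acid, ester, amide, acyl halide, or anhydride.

6

CH(OCOCH3): ester, 1 C=O (running total 1).
CH(COOCH3): ester, 1 C=O (running total 2).
CH(COCH3): ketone, 1 C=O (running total 3).
CH(CHO): aldehyde, 1 C=O (running total 4).
CH(COCH3): ketone, 1 C=O (running total 5).
CH2CONHCH2: amide, 1 C=O (running total 6).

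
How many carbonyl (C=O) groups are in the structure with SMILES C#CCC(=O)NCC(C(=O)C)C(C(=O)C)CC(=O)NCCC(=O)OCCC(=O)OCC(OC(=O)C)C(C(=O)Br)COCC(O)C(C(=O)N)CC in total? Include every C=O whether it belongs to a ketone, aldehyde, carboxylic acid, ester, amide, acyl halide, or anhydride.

9

CH2CONHCH2: amide, 1 C=O (running total 1).
CH(COCH3): ketone, 1 C=O (running total 2).
CH(COCH3): ketone, 1 C=O (running total 3).
CH2CONHCH2: amide, 1 C=O (running total 4).
CH2COOCH2: ester, 1 C=O (running total 5).
CH2COOCH2: ester, 1 C=O (running total 6).
CH(OCOCH3): ester, 1 C=O (running total 7).
CH(COBr): acyl halide, 1 C=O (running total 8).
CH(CONH2): amide, 1 C=O (running total 9).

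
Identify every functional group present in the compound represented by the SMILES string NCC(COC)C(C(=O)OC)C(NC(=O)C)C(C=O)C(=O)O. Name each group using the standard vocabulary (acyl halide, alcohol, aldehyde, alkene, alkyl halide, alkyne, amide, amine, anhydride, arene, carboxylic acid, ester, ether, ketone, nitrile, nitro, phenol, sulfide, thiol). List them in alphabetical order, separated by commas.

aldehyde, amide, amine, carboxylic acid, ester, ether

Reading the structure from left to right:
  H2NCH2: –NH2 on an sp³ carbon with no adjacent C=O → amine.
  CH(CH2OCH3): pendant –CH2OCH3: C–O–C linkage → ether.
  CH(COOCH3): pendant –COOCH3: carbonyl C bonded to C and –OCH3 → ester.
  CH(NHCOCH3): pendant –NHC(=O)CH3: N bonded to a carbonyl → amide (not amine).
  CH(CHO): pendant –CHO: carbonyl C bonded to C and H → aldehyde.
  COOH: –COOH: carbonyl C bonded to –OH and C → carboxylic acid (the –OH is not a separate alcohol).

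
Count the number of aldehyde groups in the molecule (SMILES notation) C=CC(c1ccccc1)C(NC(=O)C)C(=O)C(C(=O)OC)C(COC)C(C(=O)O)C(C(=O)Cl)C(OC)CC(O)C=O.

Reading the structure from left to right:
  CH2=CH: C=C double bond → alkene.
  CH(C6H5): pendant –C6H5: benzene ring → arene.
  CH(NHCOCH3): pendant –NHC(=O)CH3: N bonded to a carbonyl → amide (not amine).
  CO: –C(=O)– with carbon on both sides → ketone.
  CH(COOCH3): pendant –COOCH3: carbonyl C bonded to C and –OCH3 → ester.
  CH(CH2OCH3): pendant –CH2OCH3: C–O–C linkage → ether.
  CH(COOH): pendant –COOH: carbonyl C bonded to C and –OH → carboxylic acid.
  CH(COCl): pendant –C(=O)X: carbonyl C bonded to C and halogen → acyl halide.
  CH(OCH3): pendant –OCH3: C–O–C with sp³ C, no adjacent C=O → ether.
  CH(OH): –OH on an sp³ carbon → alcohol (secondary).
  CHO: terminal –CHO: carbonyl C bonded to H and C → aldehyde.
Aldehyde appears at: CHO → 1.

1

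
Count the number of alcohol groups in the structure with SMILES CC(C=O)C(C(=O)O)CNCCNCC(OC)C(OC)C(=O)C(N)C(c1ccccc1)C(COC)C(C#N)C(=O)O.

0

pendant –CHO: carbonyl C bonded to C and H → aldehyde.
pendant –COOH: carbonyl C bonded to C and –OH → carboxylic acid.
C–N–C with sp³ carbons and no adjacent C=O → amine (secondary).
C–N–C with sp³ carbons and no adjacent C=O → amine (secondary).
pendant –OCH3: C–O–C with sp³ C, no adjacent C=O → ether.
pendant –OCH3: C–O–C with sp³ C, no adjacent C=O → ether.
–C(=O)– with carbon on both sides → ketone.
–NH2 on an sp³ carbon with no adjacent C=O → amine.
pendant –C6H5: benzene ring → arene.
pendant –CH2OCH3: C–O–C linkage → ether.
pendant –C≡N: nitrile.
–COOH: carbonyl C bonded to –OH and C → carboxylic acid (the –OH is not a separate alcohol).
No segment is a alcohol: CH(CHO) is aldehyde, not alcohol; CH(COOH) is carboxylic acid, not alcohol; CH(OCH3) is ether, not alcohol. → 0.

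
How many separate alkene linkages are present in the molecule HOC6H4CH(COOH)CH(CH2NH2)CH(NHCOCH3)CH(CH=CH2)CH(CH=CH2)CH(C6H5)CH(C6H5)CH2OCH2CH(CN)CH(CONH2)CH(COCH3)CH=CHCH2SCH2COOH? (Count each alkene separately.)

3

Reading the structure from left to right:
  HOC6H4: –OH attached directly to an aromatic ring → phenol (not alcohol); the ring itself is an arene.
  CH(COOH): pendant –COOH: carbonyl C bonded to C and –OH → carboxylic acid.
  CH(CH2NH2): pendant –CH2NH2: N on sp³ C, no adjacent C=O → amine.
  CH(NHCOCH3): pendant –NHC(=O)CH3: N bonded to a carbonyl → amide (not amine).
  CH(CH=CH2): pendant –CH=CH2: C=C double bond → alkene.
  CH(CH=CH2): pendant –CH=CH2: C=C double bond → alkene.
  CH(C6H5): pendant –C6H5: benzene ring → arene.
  CH(C6H5): pendant –C6H5: benzene ring → arene.
  CH2OCH2: C–O–C with sp³ carbons on both sides and no adjacent C=O → ether.
  CH(CN): pendant –C≡N: nitrile.
  CH(CONH2): pendant –CONH2: carbonyl C bonded to C and N → amide.
  CH(COCH3): pendant –COCH3: carbonyl C bonded to two carbons → ketone.
  CH=CH: C=C double bond → alkene.
  CH2SCH2: C–S–C linkage → sulfide (thioether).
  COOH: –COOH: carbonyl C bonded to –OH and C → carboxylic acid (the –OH is not a separate alcohol).
Alkene appears at: CH(CH=CH2), CH(CH=CH2), CH=CH → 3.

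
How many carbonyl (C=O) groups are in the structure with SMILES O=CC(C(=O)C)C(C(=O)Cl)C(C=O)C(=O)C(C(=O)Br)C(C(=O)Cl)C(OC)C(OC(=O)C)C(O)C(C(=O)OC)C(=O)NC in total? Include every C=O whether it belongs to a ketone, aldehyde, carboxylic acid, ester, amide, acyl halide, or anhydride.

OHC: aldehyde, 1 C=O (running total 1).
CH(COCH3): ketone, 1 C=O (running total 2).
CH(COCl): acyl halide, 1 C=O (running total 3).
CH(CHO): aldehyde, 1 C=O (running total 4).
CO: ketone, 1 C=O (running total 5).
CH(COBr): acyl halide, 1 C=O (running total 6).
CH(COCl): acyl halide, 1 C=O (running total 7).
CH(OCOCH3): ester, 1 C=O (running total 8).
CH(COOCH3): ester, 1 C=O (running total 9).
CONHCH3: amide, 1 C=O (running total 10).

10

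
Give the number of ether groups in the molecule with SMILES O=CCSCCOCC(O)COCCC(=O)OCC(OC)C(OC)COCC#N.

5

terminal –CHO: carbonyl C bonded to H and C → aldehyde.
C–S–C linkage → sulfide (thioether).
C–O–C with sp³ carbons on both sides and no adjacent C=O → ether.
–OH on an sp³ carbon → alcohol (secondary).
C–O–C with sp³ carbons on both sides and no adjacent C=O → ether.
–C(=O)–O–C with C on the carbonyl side → ester.
pendant –OCH3: C–O–C with sp³ C, no adjacent C=O → ether.
pendant –OCH3: C–O–C with sp³ C, no adjacent C=O → ether.
C–O–C with sp³ carbons on both sides and no adjacent C=O → ether.
–C≡N: carbon triple-bonded to nitrogen → nitrile.
Ether appears at: CH2OCH2, CH2OCH2, CH(OCH3), CH(OCH3), CH2OCH2 → 5.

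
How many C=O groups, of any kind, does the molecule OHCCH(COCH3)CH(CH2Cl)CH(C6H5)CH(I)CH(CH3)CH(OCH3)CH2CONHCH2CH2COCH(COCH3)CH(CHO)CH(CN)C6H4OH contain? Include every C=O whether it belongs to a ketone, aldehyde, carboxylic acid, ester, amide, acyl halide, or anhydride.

OHC: aldehyde, 1 C=O (running total 1).
CH(COCH3): ketone, 1 C=O (running total 2).
CH2CONHCH2: amide, 1 C=O (running total 3).
CO: ketone, 1 C=O (running total 4).
CH(COCH3): ketone, 1 C=O (running total 5).
CH(CHO): aldehyde, 1 C=O (running total 6).

6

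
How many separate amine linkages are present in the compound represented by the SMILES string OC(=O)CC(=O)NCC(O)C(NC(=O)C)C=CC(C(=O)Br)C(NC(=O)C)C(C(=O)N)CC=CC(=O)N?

–COOH: carbonyl C bonded to –OH and C → carboxylic acid (the –OH is not a separate alcohol).
–C(=O)–N– linkage → amide (the N is not an amine).
–OH on an sp³ carbon → alcohol (secondary).
pendant –NHC(=O)CH3: N bonded to a carbonyl → amide (not amine).
C=C double bond → alkene.
pendant –C(=O)X: carbonyl C bonded to C and halogen → acyl halide.
pendant –NHC(=O)CH3: N bonded to a carbonyl → amide (not amine).
pendant –CONH2: carbonyl C bonded to C and N → amide.
C=C double bond → alkene.
–C(=O)NH2: carbonyl C bonded to C and to N → amide (the N is not a separate amine).
No segment is a amine: CH2CONHCH2 is amide, not amine; CH(NHCOCH3) is amide, not amine; CH(NHCOCH3) is amide, not amine. → 0.

0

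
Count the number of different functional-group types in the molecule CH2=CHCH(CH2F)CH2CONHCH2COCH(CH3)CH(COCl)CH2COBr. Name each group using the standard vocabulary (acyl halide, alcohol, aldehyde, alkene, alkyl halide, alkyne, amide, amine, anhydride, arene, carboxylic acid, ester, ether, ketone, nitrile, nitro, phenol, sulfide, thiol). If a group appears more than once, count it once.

5

Working along the chain:
  CH2=CH: C=C double bond → alkene.
  CH(CH2F): pendant –CH2X: halogen on sp³ carbon → alkyl halide.
  CH2CONHCH2: –C(=O)–N– linkage → amide (the N is not an amine).
  CO: –C(=O)– with carbon on both sides → ketone.
  CH(COCl): pendant –C(=O)X: carbonyl C bonded to C and halogen → acyl halide.
  COBr: –C(=O)Br: carbonyl C bonded to C and to a halogen → acyl halide (not alkyl halide).
Distinct types present: acyl halide, alkene, alkyl halide, amide, ketone.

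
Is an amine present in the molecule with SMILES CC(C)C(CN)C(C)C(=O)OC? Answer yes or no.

yes

Working along the chain:
  CH(CH2NH2): pendant –CH2NH2: N on sp³ C, no adjacent C=O → amine.
  COOCH3: –C(=O)OCH3: carbonyl C bonded to C and to –OCH3 → ester (not ketone + ether).
The CH(CH2NH2) segment supplies the amine: pendant –CH2NH2: N on sp³ C, no adjacent C=O → amine.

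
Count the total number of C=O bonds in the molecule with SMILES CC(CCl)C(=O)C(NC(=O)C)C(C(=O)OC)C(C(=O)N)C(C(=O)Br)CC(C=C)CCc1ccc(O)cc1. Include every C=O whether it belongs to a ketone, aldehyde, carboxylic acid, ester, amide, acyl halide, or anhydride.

5

CO: ketone, 1 C=O (running total 1).
CH(NHCOCH3): amide, 1 C=O (running total 2).
CH(COOCH3): ester, 1 C=O (running total 3).
CH(CONH2): amide, 1 C=O (running total 4).
CH(COBr): acyl halide, 1 C=O (running total 5).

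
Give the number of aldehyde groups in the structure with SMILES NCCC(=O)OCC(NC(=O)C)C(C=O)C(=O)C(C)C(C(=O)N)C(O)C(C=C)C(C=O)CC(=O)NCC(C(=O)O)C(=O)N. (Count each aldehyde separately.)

–NH2 on an sp³ carbon with no adjacent C=O → amine.
–C(=O)–O–C with C on the carbonyl side → ester.
pendant –NHC(=O)CH3: N bonded to a carbonyl → amide (not amine).
pendant –CHO: carbonyl C bonded to C and H → aldehyde.
–C(=O)– with carbon on both sides → ketone.
pendant –CONH2: carbonyl C bonded to C and N → amide.
–OH on an sp³ carbon → alcohol (secondary).
pendant –CH=CH2: C=C double bond → alkene.
pendant –CHO: carbonyl C bonded to C and H → aldehyde.
–C(=O)–N– linkage → amide (the N is not an amine).
pendant –COOH: carbonyl C bonded to C and –OH → carboxylic acid.
–C(=O)NH2: carbonyl C bonded to C and to N → amide (the N is not a separate amine).
Aldehyde appears at: CH(CHO), CH(CHO) → 2.

2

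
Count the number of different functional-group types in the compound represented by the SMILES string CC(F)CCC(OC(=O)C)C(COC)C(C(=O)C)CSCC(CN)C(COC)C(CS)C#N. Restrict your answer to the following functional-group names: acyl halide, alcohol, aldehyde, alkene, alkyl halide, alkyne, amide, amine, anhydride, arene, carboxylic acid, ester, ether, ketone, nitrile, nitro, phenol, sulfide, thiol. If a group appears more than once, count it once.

8

Working along the chain:
  CH(F): halogen on an sp³ carbon → alkyl halide.
  CH(OCOCH3): pendant –OC(=O)CH3: an acyloxy group → ester.
  CH(CH2OCH3): pendant –CH2OCH3: C–O–C linkage → ether.
  CH(COCH3): pendant –COCH3: carbonyl C bonded to two carbons → ketone.
  CH2SCH2: C–S–C linkage → sulfide (thioether).
  CH(CH2NH2): pendant –CH2NH2: N on sp³ C, no adjacent C=O → amine.
  CH(CH2OCH3): pendant –CH2OCH3: C–O–C linkage → ether.
  CH(CH2SH): pendant –CH2SH → thiol.
  CN: –C≡N: carbon triple-bonded to nitrogen → nitrile.
Distinct types present: alkyl halide, amine, ester, ether, ketone, nitrile, sulfide, thiol.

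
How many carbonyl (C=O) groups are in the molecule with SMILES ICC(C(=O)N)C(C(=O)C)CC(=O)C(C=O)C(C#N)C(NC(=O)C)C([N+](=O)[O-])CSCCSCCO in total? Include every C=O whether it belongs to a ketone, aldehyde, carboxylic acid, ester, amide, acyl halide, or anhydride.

5

CH(CONH2): amide, 1 C=O (running total 1).
CH(COCH3): ketone, 1 C=O (running total 2).
CO: ketone, 1 C=O (running total 3).
CH(CHO): aldehyde, 1 C=O (running total 4).
CH(NHCOCH3): amide, 1 C=O (running total 5).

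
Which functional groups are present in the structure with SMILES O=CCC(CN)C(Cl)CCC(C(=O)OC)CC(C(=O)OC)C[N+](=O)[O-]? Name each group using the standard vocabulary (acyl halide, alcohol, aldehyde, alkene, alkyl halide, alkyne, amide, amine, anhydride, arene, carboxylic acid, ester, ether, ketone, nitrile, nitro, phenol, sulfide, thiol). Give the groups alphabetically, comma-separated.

aldehyde, alkyl halide, amine, ester, nitro

terminal –CHO: carbonyl C bonded to H and C → aldehyde.
pendant –CH2NH2: N on sp³ C, no adjacent C=O → amine.
halogen on an sp³ carbon → alkyl halide.
pendant –COOCH3: carbonyl C bonded to C and –OCH3 → ester.
pendant –COOCH3: carbonyl C bonded to C and –OCH3 → ester.
–NO2 on carbon → nitro group.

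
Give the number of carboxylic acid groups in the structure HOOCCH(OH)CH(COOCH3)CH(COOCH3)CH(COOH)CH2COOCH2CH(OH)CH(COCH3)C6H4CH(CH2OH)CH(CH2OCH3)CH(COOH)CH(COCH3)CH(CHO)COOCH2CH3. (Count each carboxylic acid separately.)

3

–COOH: carbonyl C bonded to –OH and C → carboxylic acid (the –OH is not a separate alcohol).
–OH on an sp³ carbon → alcohol (secondary).
pendant –COOCH3: carbonyl C bonded to C and –OCH3 → ester.
pendant –COOCH3: carbonyl C bonded to C and –OCH3 → ester.
pendant –COOH: carbonyl C bonded to C and –OH → carboxylic acid.
–C(=O)–O–C with C on the carbonyl side → ester.
–OH on an sp³ carbon → alcohol (secondary).
pendant –COCH3: carbonyl C bonded to two carbons → ketone.
para-disubstituted benzene ring → arene.
pendant –CH2OH on an sp³ backbone C → alcohol.
pendant –CH2OCH3: C–O–C linkage → ether.
pendant –COOH: carbonyl C bonded to C and –OH → carboxylic acid.
pendant –COCH3: carbonyl C bonded to two carbons → ketone.
pendant –CHO: carbonyl C bonded to C and H → aldehyde.
–C(=O)OCH2CH3: carbonyl C bonded to C and to –OEt → ester.
Carboxylic acid appears at: HOOC, CH(COOH), CH(COOH) → 3.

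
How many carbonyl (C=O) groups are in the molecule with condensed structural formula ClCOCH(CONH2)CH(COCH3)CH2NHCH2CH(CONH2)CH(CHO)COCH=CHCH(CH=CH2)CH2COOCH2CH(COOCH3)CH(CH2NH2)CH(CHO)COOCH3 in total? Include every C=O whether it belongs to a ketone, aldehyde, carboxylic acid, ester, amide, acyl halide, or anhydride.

ClCO: acyl halide, 1 C=O (running total 1).
CH(CONH2): amide, 1 C=O (running total 2).
CH(COCH3): ketone, 1 C=O (running total 3).
CH(CONH2): amide, 1 C=O (running total 4).
CH(CHO): aldehyde, 1 C=O (running total 5).
CO: ketone, 1 C=O (running total 6).
CH2COOCH2: ester, 1 C=O (running total 7).
CH(COOCH3): ester, 1 C=O (running total 8).
CH(CHO): aldehyde, 1 C=O (running total 9).
COOCH3: ester, 1 C=O (running total 10).

10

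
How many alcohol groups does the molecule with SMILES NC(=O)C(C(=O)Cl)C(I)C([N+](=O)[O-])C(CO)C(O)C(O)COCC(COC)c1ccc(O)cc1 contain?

3

Working along the chain:
  H2NCO: –C(=O)NH2: carbonyl C bonded to C and to N → amide (the N is not a separate amine).
  CH(COCl): pendant –C(=O)X: carbonyl C bonded to C and halogen → acyl halide.
  CH(I): halogen on an sp³ carbon → alkyl halide.
  CH(NO2): –NO2 on an sp³ carbon → nitro (the N=O is not a carbonyl).
  CH(CH2OH): pendant –CH2OH on an sp³ backbone C → alcohol.
  CH(OH): –OH on an sp³ carbon → alcohol (secondary).
  CH(OH): –OH on an sp³ carbon → alcohol (secondary).
  CH2OCH2: C–O–C with sp³ carbons on both sides and no adjacent C=O → ether.
  CH(CH2OCH3): pendant –CH2OCH3: C–O–C linkage → ether.
  C6H4OH: –OH attached directly to an aromatic ring → phenol (not alcohol); the ring itself is an arene.
Alcohol appears at: CH(CH2OH), CH(OH), CH(OH) → 3.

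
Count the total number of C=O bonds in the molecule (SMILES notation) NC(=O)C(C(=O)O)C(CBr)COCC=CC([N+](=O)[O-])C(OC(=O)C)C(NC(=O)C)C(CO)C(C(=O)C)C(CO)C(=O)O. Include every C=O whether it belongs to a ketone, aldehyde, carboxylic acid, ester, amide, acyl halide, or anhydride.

6

H2NCO: amide, 1 C=O (running total 1).
CH(COOH): carboxylic acid, 1 C=O (running total 2).
CH(OCOCH3): ester, 1 C=O (running total 3).
CH(NHCOCH3): amide, 1 C=O (running total 4).
CH(COCH3): ketone, 1 C=O (running total 5).
COOH: carboxylic acid, 1 C=O (running total 6).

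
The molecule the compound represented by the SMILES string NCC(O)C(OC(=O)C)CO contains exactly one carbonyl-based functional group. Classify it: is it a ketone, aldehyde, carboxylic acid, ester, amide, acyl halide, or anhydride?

ester

The carbonyl is in the CH(OCOCH3) segment: pendant –OC(=O)CH3: an acyloxy group → ester.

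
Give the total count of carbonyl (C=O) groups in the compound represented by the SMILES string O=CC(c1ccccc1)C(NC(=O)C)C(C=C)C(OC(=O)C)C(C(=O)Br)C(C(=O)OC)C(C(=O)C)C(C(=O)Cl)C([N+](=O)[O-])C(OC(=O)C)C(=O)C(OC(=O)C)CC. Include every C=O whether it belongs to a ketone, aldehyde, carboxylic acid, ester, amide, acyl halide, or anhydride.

OHC: aldehyde, 1 C=O (running total 1).
CH(NHCOCH3): amide, 1 C=O (running total 2).
CH(OCOCH3): ester, 1 C=O (running total 3).
CH(COBr): acyl halide, 1 C=O (running total 4).
CH(COOCH3): ester, 1 C=O (running total 5).
CH(COCH3): ketone, 1 C=O (running total 6).
CH(COCl): acyl halide, 1 C=O (running total 7).
CH(OCOCH3): ester, 1 C=O (running total 8).
CO: ketone, 1 C=O (running total 9).
CH(OCOCH3): ester, 1 C=O (running total 10).

10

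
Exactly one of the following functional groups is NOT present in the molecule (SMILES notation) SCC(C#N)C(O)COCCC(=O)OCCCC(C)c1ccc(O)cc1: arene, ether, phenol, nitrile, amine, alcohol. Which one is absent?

amine

arene: present (C6H4OH — –OH attached directly to an aromatic ring → phenol (not alcohol); the ring itself is an arene).
phenol: present (C6H4OH — –OH attached directly to an aromatic ring → phenol (not alcohol); the ring itself is an arene).
ether: present (CH2OCH2 — C–O–C with sp³ carbons on both sides and no adjacent C=O → ether).
alcohol: present (CH(OH) — –OH on an sp³ carbon → alcohol (secondary)).
nitrile: present (CH(CN) — pendant –C≡N: nitrile).
amine: no segment matches this pattern.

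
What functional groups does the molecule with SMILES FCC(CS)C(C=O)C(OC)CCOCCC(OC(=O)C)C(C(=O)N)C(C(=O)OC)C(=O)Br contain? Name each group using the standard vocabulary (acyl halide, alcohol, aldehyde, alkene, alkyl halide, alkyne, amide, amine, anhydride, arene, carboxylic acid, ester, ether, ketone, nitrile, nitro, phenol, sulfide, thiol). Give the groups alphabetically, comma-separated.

acyl halide, aldehyde, alkyl halide, amide, ester, ether, thiol

Reading the structure from left to right:
  FCH2: halogen on an sp³ carbon → alkyl halide.
  CH(CH2SH): pendant –CH2SH → thiol.
  CH(CHO): pendant –CHO: carbonyl C bonded to C and H → aldehyde.
  CH(OCH3): pendant –OCH3: C–O–C with sp³ C, no adjacent C=O → ether.
  CH2OCH2: C–O–C with sp³ carbons on both sides and no adjacent C=O → ether.
  CH(OCOCH3): pendant –OC(=O)CH3: an acyloxy group → ester.
  CH(CONH2): pendant –CONH2: carbonyl C bonded to C and N → amide.
  CH(COOCH3): pendant –COOCH3: carbonyl C bonded to C and –OCH3 → ester.
  COBr: –C(=O)Br: carbonyl C bonded to C and to a halogen → acyl halide (not alkyl halide).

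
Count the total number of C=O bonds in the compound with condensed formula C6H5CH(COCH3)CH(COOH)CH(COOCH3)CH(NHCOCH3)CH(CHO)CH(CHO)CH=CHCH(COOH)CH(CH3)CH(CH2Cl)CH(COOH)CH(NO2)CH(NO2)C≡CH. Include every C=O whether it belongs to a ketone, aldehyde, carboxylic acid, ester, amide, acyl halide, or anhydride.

CH(COCH3): ketone, 1 C=O (running total 1).
CH(COOH): carboxylic acid, 1 C=O (running total 2).
CH(COOCH3): ester, 1 C=O (running total 3).
CH(NHCOCH3): amide, 1 C=O (running total 4).
CH(CHO): aldehyde, 1 C=O (running total 5).
CH(CHO): aldehyde, 1 C=O (running total 6).
CH(COOH): carboxylic acid, 1 C=O (running total 7).
CH(COOH): carboxylic acid, 1 C=O (running total 8).

8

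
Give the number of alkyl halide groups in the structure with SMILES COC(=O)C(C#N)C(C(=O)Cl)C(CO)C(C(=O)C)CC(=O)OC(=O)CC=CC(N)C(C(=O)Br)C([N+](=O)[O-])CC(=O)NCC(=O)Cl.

Working along the chain:
  CH3OOC: CH3O–C(=O)–: carbonyl C bonded to C and to –OCH3 → ester (not ketone + ether).
  CH(CN): pendant –C≡N: nitrile.
  CH(COCl): pendant –C(=O)X: carbonyl C bonded to C and halogen → acyl halide.
  CH(CH2OH): pendant –CH2OH on an sp³ backbone C → alcohol.
  CH(COCH3): pendant –COCH3: carbonyl C bonded to two carbons → ketone.
  CH2CO-O-COCH2: two acyl groups sharing one oxygen, –C(=O)–O–C(=O)– → anhydride.
  CH=CH: C=C double bond → alkene.
  CH(NH2): –NH2 on an sp³ carbon with no adjacent C=O → amine.
  CH(COBr): pendant –C(=O)X: carbonyl C bonded to C and halogen → acyl halide.
  CH(NO2): –NO2 on an sp³ carbon → nitro (the N=O is not a carbonyl).
  CH2CONHCH2: –C(=O)–N– linkage → amide (the N is not an amine).
  COCl: –C(=O)Cl: carbonyl C bonded to C and to a halogen → acyl halide (not alkyl halide).
No segment is a alkyl halide: CH(COCl) is acyl halide, not alkyl halide; CH(COBr) is acyl halide, not alkyl halide; COCl is acyl halide, not alkyl halide. → 0.

0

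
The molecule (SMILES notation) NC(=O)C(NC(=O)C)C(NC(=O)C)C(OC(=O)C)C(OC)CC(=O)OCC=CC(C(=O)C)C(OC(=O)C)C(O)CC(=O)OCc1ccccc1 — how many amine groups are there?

0

–C(=O)NH2: carbonyl C bonded to C and to N → amide (the N is not a separate amine).
pendant –NHC(=O)CH3: N bonded to a carbonyl → amide (not amine).
pendant –NHC(=O)CH3: N bonded to a carbonyl → amide (not amine).
pendant –OC(=O)CH3: an acyloxy group → ester.
pendant –OCH3: C–O–C with sp³ C, no adjacent C=O → ether.
–C(=O)–O–C with C on the carbonyl side → ester.
C=C double bond → alkene.
pendant –COCH3: carbonyl C bonded to two carbons → ketone.
pendant –OC(=O)CH3: an acyloxy group → ester.
–OH on an sp³ carbon → alcohol (secondary).
–C(=O)–O–C with C on the carbonyl side → ester.
–C6H5 phenyl ring → arene.
No segment is a amine: H2NCO is amide, not amine; CH(NHCOCH3) is amide, not amine; CH(NHCOCH3) is amide, not amine. → 0.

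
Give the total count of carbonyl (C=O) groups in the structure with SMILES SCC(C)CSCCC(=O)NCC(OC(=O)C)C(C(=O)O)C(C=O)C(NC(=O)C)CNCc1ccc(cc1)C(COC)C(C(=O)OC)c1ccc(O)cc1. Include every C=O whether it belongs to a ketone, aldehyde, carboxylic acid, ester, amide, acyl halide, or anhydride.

6

CH2CONHCH2: amide, 1 C=O (running total 1).
CH(OCOCH3): ester, 1 C=O (running total 2).
CH(COOH): carboxylic acid, 1 C=O (running total 3).
CH(CHO): aldehyde, 1 C=O (running total 4).
CH(NHCOCH3): amide, 1 C=O (running total 5).
CH(COOCH3): ester, 1 C=O (running total 6).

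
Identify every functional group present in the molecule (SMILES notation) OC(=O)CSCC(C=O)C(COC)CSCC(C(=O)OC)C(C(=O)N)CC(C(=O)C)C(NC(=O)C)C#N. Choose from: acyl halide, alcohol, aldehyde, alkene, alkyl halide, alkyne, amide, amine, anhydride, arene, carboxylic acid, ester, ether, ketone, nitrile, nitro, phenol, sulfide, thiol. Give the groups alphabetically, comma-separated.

aldehyde, amide, carboxylic acid, ester, ether, ketone, nitrile, sulfide

Working along the chain:
  HOOC: –COOH: carbonyl C bonded to –OH and C → carboxylic acid (the –OH is not a separate alcohol).
  CH2SCH2: C–S–C linkage → sulfide (thioether).
  CH(CHO): pendant –CHO: carbonyl C bonded to C and H → aldehyde.
  CH(CH2OCH3): pendant –CH2OCH3: C–O–C linkage → ether.
  CH2SCH2: C–S–C linkage → sulfide (thioether).
  CH(COOCH3): pendant –COOCH3: carbonyl C bonded to C and –OCH3 → ester.
  CH(CONH2): pendant –CONH2: carbonyl C bonded to C and N → amide.
  CH(COCH3): pendant –COCH3: carbonyl C bonded to two carbons → ketone.
  CH(NHCOCH3): pendant –NHC(=O)CH3: N bonded to a carbonyl → amide (not amine).
  CN: –C≡N: carbon triple-bonded to nitrogen → nitrile.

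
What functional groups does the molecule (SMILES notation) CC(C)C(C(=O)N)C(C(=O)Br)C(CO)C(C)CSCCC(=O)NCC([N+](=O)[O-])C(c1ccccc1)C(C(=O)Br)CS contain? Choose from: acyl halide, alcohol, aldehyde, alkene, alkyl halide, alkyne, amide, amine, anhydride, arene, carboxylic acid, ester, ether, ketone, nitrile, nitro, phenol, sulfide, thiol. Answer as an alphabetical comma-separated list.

Working along the chain:
  CH(CONH2): pendant –CONH2: carbonyl C bonded to C and N → amide.
  CH(COBr): pendant –C(=O)X: carbonyl C bonded to C and halogen → acyl halide.
  CH(CH2OH): pendant –CH2OH on an sp³ backbone C → alcohol.
  CH2SCH2: C–S–C linkage → sulfide (thioether).
  CH2CONHCH2: –C(=O)–N– linkage → amide (the N is not an amine).
  CH(NO2): –NO2 on an sp³ carbon → nitro (the N=O is not a carbonyl).
  CH(C6H5): pendant –C6H5: benzene ring → arene.
  CH(COBr): pendant –C(=O)X: carbonyl C bonded to C and halogen → acyl halide.
  CH2SH: –SH on an sp³ carbon → thiol.

acyl halide, alcohol, amide, arene, nitro, sulfide, thiol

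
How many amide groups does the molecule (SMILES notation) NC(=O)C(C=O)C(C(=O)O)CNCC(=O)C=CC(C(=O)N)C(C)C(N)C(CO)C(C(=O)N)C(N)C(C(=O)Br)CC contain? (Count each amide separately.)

–C(=O)NH2: carbonyl C bonded to C and to N → amide (the N is not a separate amine).
pendant –CHO: carbonyl C bonded to C and H → aldehyde.
pendant –COOH: carbonyl C bonded to C and –OH → carboxylic acid.
C–N–C with sp³ carbons and no adjacent C=O → amine (secondary).
–C(=O)– with carbon on both sides → ketone.
C=C double bond → alkene.
pendant –CONH2: carbonyl C bonded to C and N → amide.
–NH2 on an sp³ carbon with no adjacent C=O → amine.
pendant –CH2OH on an sp³ backbone C → alcohol.
pendant –CONH2: carbonyl C bonded to C and N → amide.
–NH2 on an sp³ carbon with no adjacent C=O → amine.
pendant –C(=O)X: carbonyl C bonded to C and halogen → acyl halide.
Amide appears at: H2NCO, CH(CONH2), CH(CONH2) → 3.

3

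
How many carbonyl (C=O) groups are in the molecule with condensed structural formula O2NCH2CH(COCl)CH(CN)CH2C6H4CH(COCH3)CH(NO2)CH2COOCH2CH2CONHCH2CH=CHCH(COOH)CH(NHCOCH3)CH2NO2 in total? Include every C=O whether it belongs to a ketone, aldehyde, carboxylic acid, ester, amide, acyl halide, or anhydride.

CH(COCl): acyl halide, 1 C=O (running total 1).
CH(COCH3): ketone, 1 C=O (running total 2).
CH2COOCH2: ester, 1 C=O (running total 3).
CH2CONHCH2: amide, 1 C=O (running total 4).
CH(COOH): carboxylic acid, 1 C=O (running total 5).
CH(NHCOCH3): amide, 1 C=O (running total 6).

6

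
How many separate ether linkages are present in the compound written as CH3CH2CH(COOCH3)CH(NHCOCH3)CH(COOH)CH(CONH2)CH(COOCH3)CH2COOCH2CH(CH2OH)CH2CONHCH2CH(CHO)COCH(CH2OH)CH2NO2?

pendant –COOCH3: carbonyl C bonded to C and –OCH3 → ester.
pendant –NHC(=O)CH3: N bonded to a carbonyl → amide (not amine).
pendant –COOH: carbonyl C bonded to C and –OH → carboxylic acid.
pendant –CONH2: carbonyl C bonded to C and N → amide.
pendant –COOCH3: carbonyl C bonded to C and –OCH3 → ester.
–C(=O)–O–C with C on the carbonyl side → ester.
pendant –CH2OH on an sp³ backbone C → alcohol.
–C(=O)–N– linkage → amide (the N is not an amine).
pendant –CHO: carbonyl C bonded to C and H → aldehyde.
–C(=O)– with carbon on both sides → ketone.
pendant –CH2OH on an sp³ backbone C → alcohol.
–NO2 on carbon → nitro group.
No segment is a ether: CH(COOCH3) is ester, not ether; CH(COOCH3) is ester, not ether; CH2COOCH2 is ester, not ether. → 0.

0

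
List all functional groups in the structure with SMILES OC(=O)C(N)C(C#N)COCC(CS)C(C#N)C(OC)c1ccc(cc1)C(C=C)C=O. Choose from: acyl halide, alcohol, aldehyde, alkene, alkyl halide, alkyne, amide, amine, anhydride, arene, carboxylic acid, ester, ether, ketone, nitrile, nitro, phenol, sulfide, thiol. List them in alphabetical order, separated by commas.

aldehyde, alkene, amine, arene, carboxylic acid, ether, nitrile, thiol

–COOH: carbonyl C bonded to –OH and C → carboxylic acid (the –OH is not a separate alcohol).
–NH2 on an sp³ carbon with no adjacent C=O → amine.
pendant –C≡N: nitrile.
C–O–C with sp³ carbons on both sides and no adjacent C=O → ether.
pendant –CH2SH → thiol.
pendant –C≡N: nitrile.
pendant –OCH3: C–O–C with sp³ C, no adjacent C=O → ether.
para-disubstituted benzene ring → arene.
pendant –CH=CH2: C=C double bond → alkene.
terminal –CHO: carbonyl C bonded to H and C → aldehyde.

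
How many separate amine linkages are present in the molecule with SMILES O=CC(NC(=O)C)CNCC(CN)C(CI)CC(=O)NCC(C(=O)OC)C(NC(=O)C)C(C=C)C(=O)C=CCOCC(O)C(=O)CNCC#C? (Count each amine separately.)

3

terminal –CHO: carbonyl C bonded to H and C → aldehyde.
pendant –NHC(=O)CH3: N bonded to a carbonyl → amide (not amine).
C–N–C with sp³ carbons and no adjacent C=O → amine (secondary).
pendant –CH2NH2: N on sp³ C, no adjacent C=O → amine.
pendant –CH2X: halogen on sp³ carbon → alkyl halide.
–C(=O)–N– linkage → amide (the N is not an amine).
pendant –COOCH3: carbonyl C bonded to C and –OCH3 → ester.
pendant –NHC(=O)CH3: N bonded to a carbonyl → amide (not amine).
pendant –CH=CH2: C=C double bond → alkene.
–C(=O)– with carbon on both sides → ketone.
C=C double bond → alkene.
C–O–C with sp³ carbons on both sides and no adjacent C=O → ether.
–OH on an sp³ carbon → alcohol (secondary).
–C(=O)– with carbon on both sides → ketone.
C–N–C with sp³ carbons and no adjacent C=O → amine (secondary).
C≡C triple bond → alkyne.
Amine appears at: CH2NHCH2, CH(CH2NH2), CH2NHCH2 → 3.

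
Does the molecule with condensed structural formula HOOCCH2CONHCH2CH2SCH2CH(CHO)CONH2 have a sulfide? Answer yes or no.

yes

Working along the chain:
  HOOC: –COOH: carbonyl C bonded to –OH and C → carboxylic acid (the –OH is not a separate alcohol).
  CH2CONHCH2: –C(=O)–N– linkage → amide (the N is not an amine).
  CH2SCH2: C–S–C linkage → sulfide (thioether).
  CH(CHO): pendant –CHO: carbonyl C bonded to C and H → aldehyde.
  CONH2: –C(=O)NH2: carbonyl C bonded to C and to N → amide (the N is not a separate amine).
The CH2SCH2 segment supplies the sulfide: C–S–C linkage → sulfide (thioether).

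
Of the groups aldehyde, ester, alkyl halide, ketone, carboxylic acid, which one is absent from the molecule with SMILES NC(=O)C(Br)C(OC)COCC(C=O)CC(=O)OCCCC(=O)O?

ketone

carboxylic acid: present (COOH — –COOH: carbonyl C bonded to –OH and C → carboxylic acid (the –OH is not a separate alcohol)).
alkyl halide: present (CH(Br) — halogen on an sp³ carbon → alkyl halide).
ester: present (CH2COOCH2 — –C(=O)–O–C with C on the carbonyl side → ester).
aldehyde: present (CH(CHO) — pendant –CHO: carbonyl C bonded to C and H → aldehyde).
ketone: absent. In CH2COOCH2, the C=O is bonded to an –O–C group, which defines an ester, not a ketone. In H2NCO, the C=O is bonded to nitrogen, which defines an amide, not a ketone. In COOH, the C=O bears an –OH, making it a carboxylic acid rather than a ketone. In CH(CHO), the carbonyl carbon carries an H, so it is an aldehyde, not a ketone.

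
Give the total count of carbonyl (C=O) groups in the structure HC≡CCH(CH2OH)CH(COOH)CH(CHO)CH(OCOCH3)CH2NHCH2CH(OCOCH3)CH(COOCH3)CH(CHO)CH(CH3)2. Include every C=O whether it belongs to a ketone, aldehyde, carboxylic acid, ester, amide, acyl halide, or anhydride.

CH(COOH): carboxylic acid, 1 C=O (running total 1).
CH(CHO): aldehyde, 1 C=O (running total 2).
CH(OCOCH3): ester, 1 C=O (running total 3).
CH(OCOCH3): ester, 1 C=O (running total 4).
CH(COOCH3): ester, 1 C=O (running total 5).
CH(CHO): aldehyde, 1 C=O (running total 6).

6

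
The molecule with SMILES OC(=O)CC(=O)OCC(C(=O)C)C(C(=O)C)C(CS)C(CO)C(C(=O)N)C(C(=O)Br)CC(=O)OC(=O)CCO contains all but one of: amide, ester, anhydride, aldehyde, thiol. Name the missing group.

aldehyde

amide: present (CH(CONH2) — pendant –CONH2: carbonyl C bonded to C and N → amide).
ester: present (CH2COOCH2 — –C(=O)–O–C with C on the carbonyl side → ester).
thiol: present (CH(CH2SH) — pendant –CH2SH → thiol).
anhydride: present (CH2CO-O-COCH2 — two acyl groups sharing one oxygen, –C(=O)–O–C(=O)– → anhydride).
aldehyde: absent. In CH(COCH3), the carbonyl carbon is bonded to two carbons, so it is a ketone, not an aldehyde. In HOOC, the carbonyl carbon bears –OH, not –H, so it is a carboxylic acid.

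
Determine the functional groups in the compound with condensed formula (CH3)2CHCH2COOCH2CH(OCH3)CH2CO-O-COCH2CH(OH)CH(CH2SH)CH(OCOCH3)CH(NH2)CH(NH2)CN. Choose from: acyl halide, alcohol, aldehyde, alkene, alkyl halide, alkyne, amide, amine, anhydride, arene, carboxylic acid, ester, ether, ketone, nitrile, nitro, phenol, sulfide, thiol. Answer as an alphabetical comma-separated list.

–C(=O)–O–C with C on the carbonyl side → ester.
pendant –OCH3: C–O–C with sp³ C, no adjacent C=O → ether.
two acyl groups sharing one oxygen, –C(=O)–O–C(=O)– → anhydride.
–OH on an sp³ carbon → alcohol (secondary).
pendant –CH2SH → thiol.
pendant –OC(=O)CH3: an acyloxy group → ester.
–NH2 on an sp³ carbon with no adjacent C=O → amine.
–NH2 on an sp³ carbon with no adjacent C=O → amine.
–C≡N: carbon triple-bonded to nitrogen → nitrile.

alcohol, amine, anhydride, ester, ether, nitrile, thiol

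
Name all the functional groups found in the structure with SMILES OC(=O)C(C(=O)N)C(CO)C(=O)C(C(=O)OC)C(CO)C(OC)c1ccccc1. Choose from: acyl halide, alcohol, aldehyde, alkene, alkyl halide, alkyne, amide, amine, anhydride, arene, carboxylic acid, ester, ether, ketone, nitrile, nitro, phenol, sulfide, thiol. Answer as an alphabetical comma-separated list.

–COOH: carbonyl C bonded to –OH and C → carboxylic acid (the –OH is not a separate alcohol).
pendant –CONH2: carbonyl C bonded to C and N → amide.
pendant –CH2OH on an sp³ backbone C → alcohol.
–C(=O)– with carbon on both sides → ketone.
pendant –COOCH3: carbonyl C bonded to C and –OCH3 → ester.
pendant –CH2OH on an sp³ backbone C → alcohol.
pendant –OCH3: C–O–C with sp³ C, no adjacent C=O → ether.
–C6H5 phenyl ring → arene.

alcohol, amide, arene, carboxylic acid, ester, ether, ketone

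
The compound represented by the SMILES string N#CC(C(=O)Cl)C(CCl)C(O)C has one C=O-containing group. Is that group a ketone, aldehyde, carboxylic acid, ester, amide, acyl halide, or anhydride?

The carbonyl is in the CH(COCl) segment: pendant –C(=O)X: carbonyl C bonded to C and halogen → acyl halide.

acyl halide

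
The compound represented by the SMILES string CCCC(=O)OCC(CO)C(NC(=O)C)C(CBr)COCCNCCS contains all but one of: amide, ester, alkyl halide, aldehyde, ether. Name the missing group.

alkyl halide: present (CH(CH2Br) — pendant –CH2X: halogen on sp³ carbon → alkyl halide).
ester: present (CH2COOCH2 — –C(=O)–O–C with C on the carbonyl side → ester).
amide: present (CH(NHCOCH3) — pendant –NHC(=O)CH3: N bonded to a carbonyl → amide (not amine)).
ether: present (CH2OCH2 — C–O–C with sp³ carbons on both sides and no adjacent C=O → ether).
aldehyde: no segment matches this pattern.

aldehyde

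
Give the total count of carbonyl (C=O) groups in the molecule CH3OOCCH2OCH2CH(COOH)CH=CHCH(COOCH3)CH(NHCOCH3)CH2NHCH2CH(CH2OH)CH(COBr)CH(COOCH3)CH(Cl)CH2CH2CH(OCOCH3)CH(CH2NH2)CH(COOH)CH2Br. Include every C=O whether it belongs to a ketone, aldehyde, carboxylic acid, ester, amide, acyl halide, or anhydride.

8

CH3OOC: ester, 1 C=O (running total 1).
CH(COOH): carboxylic acid, 1 C=O (running total 2).
CH(COOCH3): ester, 1 C=O (running total 3).
CH(NHCOCH3): amide, 1 C=O (running total 4).
CH(COBr): acyl halide, 1 C=O (running total 5).
CH(COOCH3): ester, 1 C=O (running total 6).
CH(OCOCH3): ester, 1 C=O (running total 7).
CH(COOH): carboxylic acid, 1 C=O (running total 8).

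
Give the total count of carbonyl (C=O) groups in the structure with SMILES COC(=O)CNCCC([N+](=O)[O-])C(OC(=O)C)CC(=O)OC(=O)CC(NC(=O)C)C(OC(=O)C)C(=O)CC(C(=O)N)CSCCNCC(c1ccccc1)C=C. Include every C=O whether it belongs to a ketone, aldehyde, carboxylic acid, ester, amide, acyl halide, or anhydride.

CH3OOC: ester, 1 C=O (running total 1).
CH(OCOCH3): ester, 1 C=O (running total 2).
CH2CO-O-COCH2: anhydride, 2 C=O (running total 4).
CH(NHCOCH3): amide, 1 C=O (running total 5).
CH(OCOCH3): ester, 1 C=O (running total 6).
CO: ketone, 1 C=O (running total 7).
CH(CONH2): amide, 1 C=O (running total 8).

8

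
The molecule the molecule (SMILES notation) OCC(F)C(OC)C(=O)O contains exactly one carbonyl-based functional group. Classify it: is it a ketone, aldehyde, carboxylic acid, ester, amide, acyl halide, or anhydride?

carboxylic acid

The carbonyl is in the COOH segment: –COOH: carbonyl C bonded to –OH and C → carboxylic acid (the –OH is not a separate alcohol).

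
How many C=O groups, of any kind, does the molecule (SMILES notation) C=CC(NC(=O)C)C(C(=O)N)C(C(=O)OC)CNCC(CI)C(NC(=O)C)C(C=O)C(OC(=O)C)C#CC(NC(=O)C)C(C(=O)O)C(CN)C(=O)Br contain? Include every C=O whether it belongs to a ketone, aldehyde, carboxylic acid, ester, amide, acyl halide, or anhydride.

CH(NHCOCH3): amide, 1 C=O (running total 1).
CH(CONH2): amide, 1 C=O (running total 2).
CH(COOCH3): ester, 1 C=O (running total 3).
CH(NHCOCH3): amide, 1 C=O (running total 4).
CH(CHO): aldehyde, 1 C=O (running total 5).
CH(OCOCH3): ester, 1 C=O (running total 6).
CH(NHCOCH3): amide, 1 C=O (running total 7).
CH(COOH): carboxylic acid, 1 C=O (running total 8).
COBr: acyl halide, 1 C=O (running total 9).

9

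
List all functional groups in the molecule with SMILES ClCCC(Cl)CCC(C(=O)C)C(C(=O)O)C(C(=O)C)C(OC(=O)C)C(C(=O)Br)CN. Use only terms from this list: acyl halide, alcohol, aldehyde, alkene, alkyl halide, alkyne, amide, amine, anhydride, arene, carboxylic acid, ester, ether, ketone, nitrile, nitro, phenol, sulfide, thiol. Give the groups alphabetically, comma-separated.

Reading the structure from left to right:
  ClCH2: halogen on an sp³ carbon → alkyl halide.
  CH(Cl): halogen on an sp³ carbon → alkyl halide.
  CH(COCH3): pendant –COCH3: carbonyl C bonded to two carbons → ketone.
  CH(COOH): pendant –COOH: carbonyl C bonded to C and –OH → carboxylic acid.
  CH(COCH3): pendant –COCH3: carbonyl C bonded to two carbons → ketone.
  CH(OCOCH3): pendant –OC(=O)CH3: an acyloxy group → ester.
  CH(COBr): pendant –C(=O)X: carbonyl C bonded to C and halogen → acyl halide.
  CH2NH2: –NH2 on an sp³ carbon with no adjacent C=O → amine.

acyl halide, alkyl halide, amine, carboxylic acid, ester, ketone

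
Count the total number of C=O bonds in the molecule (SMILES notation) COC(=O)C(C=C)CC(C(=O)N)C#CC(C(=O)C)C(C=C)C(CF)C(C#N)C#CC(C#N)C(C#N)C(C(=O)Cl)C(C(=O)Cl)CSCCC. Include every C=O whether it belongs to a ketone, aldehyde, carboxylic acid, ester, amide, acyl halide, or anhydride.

5

CH3OOC: ester, 1 C=O (running total 1).
CH(CONH2): amide, 1 C=O (running total 2).
CH(COCH3): ketone, 1 C=O (running total 3).
CH(COCl): acyl halide, 1 C=O (running total 4).
CH(COCl): acyl halide, 1 C=O (running total 5).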